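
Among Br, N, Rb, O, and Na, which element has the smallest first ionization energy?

Rb

N is in period 2, group 15; O is in period 2, group 16; Na is in period 3, group 1; Br is in period 4, group 17; Rb is in period 5, group 1.
IE₁ increases left→right with effective nuclear charge and decreases top→bottom as the valence shell moves farther out.
These span different periods and groups, so the two trends combine.
Na > Rb: they share group 1; the group trend gives Na the larger value.
Br > Na: period and group pull opposite ways; the across-period shift dominates (1140 vs 496 kJ/mol).
O > Br: the two effects oppose for this pair; the down-group effect wins (1314 vs 1140 kJ/mol).
N > O: this pair runs against the simple trend — see the exception note.
Note the exception: N has a higher first ionization energy than O, contrary to the simple trend — pairing an electron in O's 2p⁴ costs repulsion energy, so O ionizes more easily than half-filled N (2p³).
Tabulated first ionization energy (kJ/mol): N 1402, O 1314, Na 496, Br 1140, Rb 403.
The smallest first ionization energy among these belongs to Rb.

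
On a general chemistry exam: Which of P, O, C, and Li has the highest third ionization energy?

Li

Consider each +2 ion: P²⁺ still has 3 valence electrons; O²⁺ still has 4 valence electrons; C²⁺ still has 2 valence electrons; Li²⁺ is already 1 electron into the core.
Pulling an electron out of a noble-gas core costs far more than removing a remaining valence electron, so Li sits at the high end of IE_3.
Valence configurations: P²⁺ [Ne]3s²3p¹, O²⁺ [He]2s²2p², C²⁺ [He]2s².
The numbers (kJ/mol): P 2914, O 5300, C 4620, Li 11815.
Overall IE_3 order: P < C < O < Li.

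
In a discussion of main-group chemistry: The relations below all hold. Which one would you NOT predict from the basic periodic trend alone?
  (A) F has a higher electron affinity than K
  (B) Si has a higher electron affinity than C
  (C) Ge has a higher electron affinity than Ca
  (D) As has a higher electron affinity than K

(B)

The general trend: electron affinity increases across a period and decreases down a group.
(A) F (period 2, group 17) vs K (period 4, group 1): the stated order agrees with the simple trend.
(B) Si (period 3, group 14) vs C (period 2, group 14): the stated order contradicts the simple trend.
(C) Ge (period 4, group 14) vs Ca (period 4, group 2): the stated order agrees with the simple trend.
(D) As (period 4, group 15) vs K (period 4, group 1): the stated order agrees with the simple trend.
The exception is (B): Si's larger, more diffuse 3p orbitals accept an added electron slightly more readily than C's compact 2p.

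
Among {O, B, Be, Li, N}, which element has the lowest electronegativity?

Li

Electronegativity increases across a period and decreases down a group, tracking effective nuclear charge and atomic size.
All lie in period 2, so electronegativity increases left to right.
The lowest electronegativity among these belongs to Li.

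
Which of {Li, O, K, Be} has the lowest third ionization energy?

IE_3 is the cost of taking one more electron from the +2 cation: Li²⁺ is already 1 electron into the core; O²⁺ still has 4 valence electrons; K²⁺ is already 1 electron into the core; Be²⁺ is the bare [He] core.
Usually core removal costs more than valence removal, but here the competition is close: a tightly held n=2 valence electron can cost more to remove than an n=3 core electron, so the actual values have to decide it.
Approximate IE_3 values (kJ/mol): Li 11815, O 5300, K 4420, Be 14849.
Putting it together, IE_3: K < O < Li < Be.

K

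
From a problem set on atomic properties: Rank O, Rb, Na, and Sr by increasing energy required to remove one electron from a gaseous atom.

Removing the outermost electron gets harder across a period and easier down a group.
Here both period and group differ, so the two effects have to be weighed against each other.
Na > Rb: they share group 1; the group trend gives Na the larger value.
Sr > Na: the two effects oppose for this pair; the across-period effect wins (550 vs 496 kJ/mol).
O > Sr: relative to Sr, both the across-period and down-group shifts push O's first ionization energy up.
For reference (kJ/mol): O 1314, Na 496, Rb 403, Sr 550.
So from lowest to highest: Rb < Na < Sr < O.

Rb, Na, Sr, O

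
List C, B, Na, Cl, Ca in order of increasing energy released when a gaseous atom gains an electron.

Electron affinity generally becomes more exothermic across a period toward the halogens and less exothermic down a group.
These span different periods and groups, so the two trends combine.
B > Ca: both effects reinforce here, so B is clearly the higher of the two.
Na > B: this pair runs against the simple trend — see the exception note.
C > Na: relative to Na, both the across-period and down-group shifts push C's electron affinity up.
Cl > C: the two effects oppose for this pair; the across-period effect wins (349 vs 122 kJ/mol).
Note the exception: Na has a higher electron affinity than B, contrary to the simple trend — B's ns²np¹ configuration gives only a small electron affinity — the sparsely filled np subshell binds an added electron weakly.
For reference (kJ/mol): B 27, C 122, Na 53, Cl 349, Ca 2.
So from lowest to highest: Ca < B < Na < C < Cl.

Ca < B < Na < C < Cl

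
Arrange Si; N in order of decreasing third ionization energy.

N > Si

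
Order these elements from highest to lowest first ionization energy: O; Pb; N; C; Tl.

N > O > C > Pb > Tl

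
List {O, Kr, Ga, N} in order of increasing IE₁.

First ionization energy rises across a period (greater Z_eff holds electrons more tightly) and falls down a group (valence electrons are farther from the nucleus).
These span different periods and groups, so the two trends combine.
O > Ga: relative to Ga, both the across-period and down-group shifts push O's first ionization energy up.
Kr > O: the two effects oppose for this pair; the across-period effect wins (1351 vs 1314 kJ/mol).
N > Kr: the two effects oppose for this pair; the down-group effect wins (1402 vs 1351 kJ/mol).
Note the exception: N has a higher first ionization energy than O, contrary to the simple trend — pairing an electron in O's 2p⁴ costs repulsion energy, so O ionizes more easily than half-filled N (2p³).
Approximate values (kJ/mol): N 1402, O 1314, Ga 579, Kr 1351.
So from lowest to highest: Ga < O < Kr < N.

Ga < O < Kr < N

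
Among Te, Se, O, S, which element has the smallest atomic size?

Atomic radius shrinks across a period as nuclear charge pulls the same shell inward, and grows down a group as new shells are added.
All are in group 16, so atomic radius increases down the group.
The smallest atomic size among these belongs to O.

O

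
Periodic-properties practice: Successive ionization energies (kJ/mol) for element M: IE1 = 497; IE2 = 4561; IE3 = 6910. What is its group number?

Group 1

Look for the largest jump between consecutive ionization energies: IE2/IE1 ≈ 9.2, far larger than any earlier ratio.
That jump marks the point where a core electron is being removed. So the atom has 1 valence electron.
A main-group element with 1 valence electron is in group 1.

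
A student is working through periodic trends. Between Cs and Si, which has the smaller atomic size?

Si

Si is in period 3, group 14; Cs is in period 6, group 1.
Atomic radius shrinks across a period as nuclear charge pulls the same shell inward, and grows down a group as new shells are added.
These span different periods and groups, so the two trends combine.
Cs > Si: both effects reinforce here, so Cs is clearly the larger of the two.
Tabulated atomic radius (pm): Si 116, Cs 232.
So Si has the smaller atomic size (Si < Cs).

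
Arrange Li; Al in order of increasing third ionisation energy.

Al < Li

The third ionization energy removes an electron from the +2 ion. For each element: Li²⁺ is already 1 electron into the core; Al²⁺ still has 1 valence electron.
Pulling an electron out of a noble-gas core costs far more than removing a remaining valence electron, so Li sits at the high end of IE_3.
Tabulated IE_3 (kJ/mol): Li 11815, Al 2745.
So the third ionization energies run Al < Li.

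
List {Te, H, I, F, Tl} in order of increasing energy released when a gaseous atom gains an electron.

Tl, H, Te, I, F

EA tends to increase across a period and decrease down a group, though the pattern is less regular than for IE or radius.
Neither a single period nor a single group — weigh both effects.
H > Tl: period and group pull opposite ways; the down-group shift dominates (73 vs 19 kJ/mol).
Te > H: the two effects oppose for this pair; the across-period effect wins (190 vs 73 kJ/mol).
I > Te: both are in period 5; the period trend gives I the larger value.
F > I: F sits above I in group 17, so the down-group effect alone puts F higher.
Tabulated electron affinity (kJ/mol): H 73, F 328, Te 190, I 295, Tl 19.
So from lowest to highest: Tl < H < Te < I < F.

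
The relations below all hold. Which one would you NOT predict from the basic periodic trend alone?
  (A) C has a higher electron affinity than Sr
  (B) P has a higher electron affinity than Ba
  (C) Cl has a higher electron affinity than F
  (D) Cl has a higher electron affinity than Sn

(C)

The general trend: electron affinity increases across a period and decreases down a group.
(A) C (period 2, group 14) vs Sr (period 5, group 2): the stated order agrees with the simple trend.
(B) P (period 3, group 15) vs Ba (period 6, group 2): the stated order agrees with the simple trend.
(C) Cl (period 3, group 17) vs F (period 2, group 17): the stated order contradicts the simple trend.
(D) Cl (period 3, group 17) vs Sn (period 5, group 14): the stated order agrees with the simple trend.
The exception is (C): F's small 2p subshell makes the incoming electron feel strong e⁻–e⁻ repulsion, so Cl actually releases more energy on gaining an electron.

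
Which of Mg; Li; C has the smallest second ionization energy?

Mg

The second ionization energy removes an electron from the +1 ion. For each element: Mg⁺ still has 1 valence electron; Li⁺ is the bare [He] core; C⁺ still has 3 valence electrons.
Breaking into a closed-shell core is much more expensive than removing a leftover valence electron — Li has the largest IE_2 here.
Valence configurations: Mg⁺ [Ne]3s¹, C⁺ [He]2s²2p¹.
The numbers (kJ/mol): Mg 1451, Li 7298, C 2353.
Putting it together, IE_2: Mg < C < Li.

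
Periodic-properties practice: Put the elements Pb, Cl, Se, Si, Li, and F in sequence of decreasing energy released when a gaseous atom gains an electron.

Li is in period 2, group 1; F is in period 2, group 17; Si is in period 3, group 14; Cl is in period 3, group 17; Se is in period 4, group 16; Pb is in period 6, group 14.
EA tends to increase across a period and decrease down a group, though the pattern is less regular than for IE or radius.
These span different periods and groups, so the two trends combine.
Li > Pb: period and group pull opposite ways; the down-group shift dominates (60 vs 35 kJ/mol).
Si > Li: period and group pull opposite ways; the across-period shift dominates (134 vs 60 kJ/mol).
Se > Si: the two effects oppose for this pair; the across-period effect wins (195 vs 134 kJ/mol).
F > Se: both effects reinforce here, so F is clearly the higher of the two.
Cl > F: this pair runs against the simple trend — see the exception note.
Note the exception: Cl has a higher electron affinity than F, contrary to the simple trend — F's small 2p subshell makes the incoming electron feel strong e⁻–e⁻ repulsion, so Cl actually releases more energy on gaining an electron.
Approximate values (kJ/mol): Li 60, F 328, Si 134, Cl 349, Se 195, Pb 35.
So from highest to lowest: Cl > F > Se > Si > Li > Pb.

Cl > F > Se > Si > Li > Pb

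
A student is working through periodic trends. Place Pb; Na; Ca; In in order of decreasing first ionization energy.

Na is in period 3, group 1; Ca is in period 4, group 2; In is in period 5, group 13; Pb is in period 6, group 14.
Across a period the outer electron is held more tightly (higher IE₁); down a group it sits in a higher shell, more shielded, and comes off more easily.
These sit on a diagonal, where the across-period and down-group effects partly cancel.
In > Na: period and group pull opposite ways; the across-period shift dominates (558 vs 496 kJ/mol).
Ca > In: the two effects oppose for this pair; the down-group effect wins (590 vs 558 kJ/mol).
Pb > Ca: the two effects oppose for this pair; the across-period effect wins (716 vs 590 kJ/mol).
For reference (kJ/mol): Na 496, Ca 590, In 558, Pb 716.
So from highest to lowest: Pb > Ca > In > Na.

Pb, Ca, In, Na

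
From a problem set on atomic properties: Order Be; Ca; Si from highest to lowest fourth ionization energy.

IE_4 is the cost of taking one more electron from the +3 cation: Be³⁺ is already 1 electron into the core; Ca³⁺ is already 1 electron into the core; Si³⁺ still has 1 valence electron.
Core electrons are held far more tightly than valence electrons, so Ca and Be top the IE_4 order.
Approximate IE_4 values (kJ/mol): Be 21007, Ca 6491, Si 4356.
So the fourth ionization energies run Si < Ca < Be.

Be > Ca > Si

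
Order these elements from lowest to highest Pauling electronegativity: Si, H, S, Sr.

Sr, Si, H, S

Electronegativity increases across a period and decreases down a group, tracking effective nuclear charge and atomic size.
Here both period and group differ, so the two effects have to be weighed against each other.
Si > Sr: both effects reinforce here, so Si is clearly the higher of the two.
H > Si: period and group pull opposite ways; the down-group shift dominates (2.20 vs 1.90).
S > H: the two effects oppose for this pair; the across-period effect wins (2.58 vs 2.20).
For reference (Pauling): H 2.20, Si 1.90, S 2.58, Sr 0.95.
So from lowest to highest: Sr < Si < H < S.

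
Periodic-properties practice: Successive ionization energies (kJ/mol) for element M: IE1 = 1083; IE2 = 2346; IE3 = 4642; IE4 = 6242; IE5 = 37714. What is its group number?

Group 14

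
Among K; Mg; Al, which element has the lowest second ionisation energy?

IE_2 is the cost of taking one more electron from the +1 cation: K⁺ is the bare [Ar] core; Mg⁺ still has 1 valence electron; Al⁺ still has 2 valence electrons.
Breaking into a closed-shell core is much more expensive than removing a leftover valence electron — K has the largest IE_2 here.
Valence configurations: Mg⁺ [Ne]3s¹, Al⁺ [Ne]3s².
Approximate IE_2 values (kJ/mol): K 3052, Mg 1451, Al 1817.
Hence IE_2: Mg < Al < K.

Mg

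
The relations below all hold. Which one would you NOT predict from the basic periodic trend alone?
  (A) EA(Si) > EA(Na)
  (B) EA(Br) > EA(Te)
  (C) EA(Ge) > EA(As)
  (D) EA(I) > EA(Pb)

The general trend: electron affinity increases across a period and decreases down a group.
(A) Si (period 3, group 14) vs Na (period 3, group 1): the stated order agrees with the simple trend.
(B) Br (period 4, group 17) vs Te (period 5, group 16): the stated order agrees with the simple trend.
(C) Ge (period 4, group 14) vs As (period 4, group 15): the stated order contradicts the simple trend.
(D) I (period 5, group 17) vs Pb (period 6, group 14): the stated order agrees with the simple trend.
The exception is (C): adding an electron to As's half-filled 4p³ is unfavourable, so Ge (4p²) has the more exothermic EA.

(C)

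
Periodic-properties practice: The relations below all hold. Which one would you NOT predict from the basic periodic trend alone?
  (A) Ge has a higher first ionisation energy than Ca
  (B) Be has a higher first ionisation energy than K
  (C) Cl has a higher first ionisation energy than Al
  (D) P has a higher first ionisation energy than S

The general trend: first ionisation energy increases across a period and decreases down a group.
(A) Ge (period 4, group 14) vs Ca (period 4, group 2): the stated order agrees with the simple trend.
(B) Be (period 2, group 2) vs K (period 4, group 1): the stated order agrees with the simple trend.
(C) Cl (period 3, group 17) vs Al (period 3, group 13): the stated order agrees with the simple trend.
(D) P (period 3, group 15) vs S (period 3, group 16): the stated order contradicts the simple trend.
The exception is (D): S (3p⁴) ionizes more easily than half-filled P (3p³) because the paired 3p electron in S is pushed out by e⁻–e⁻ repulsion.

(D)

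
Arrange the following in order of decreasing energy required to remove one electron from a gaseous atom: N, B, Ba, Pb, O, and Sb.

N, O, Sb, B, Pb, Ba

B is in period 2, group 13; N is in period 2, group 15; O is in period 2, group 16; Sb is in period 5, group 15; Ba is in period 6, group 2; Pb is in period 6, group 14.
Across a period the outer electron is held more tightly (higher IE₁); down a group it sits in a higher shell, more shielded, and comes off more easily.
These span different periods and groups, so the two trends combine.
Pb > Ba: Pb lies to the right of Ba in period 6, so the across-period effect alone puts Pb higher.
B > Pb: period and group pull opposite ways; the down-group shift dominates (801 vs 716 kJ/mol).
Sb > B: period and group pull opposite ways; the across-period shift dominates (831 vs 801 kJ/mol).
O > Sb: relative to Sb, both the across-period and down-group shifts push O's first ionization energy up.
N > O: this pair runs against the simple trend — see the exception note.
Note the exception: N has a higher first ionization energy than O, contrary to the simple trend — pairing an electron in O's 2p⁴ costs repulsion energy, so O ionizes more easily than half-filled N (2p³).
Tabulated first ionization energy (kJ/mol): B 801, N 1402, O 1314, Sb 831, Ba 503, Pb 716.
So from highest to lowest: N > O > Sb > B > Pb > Ba.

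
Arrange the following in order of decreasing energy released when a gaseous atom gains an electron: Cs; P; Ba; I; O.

I, O, P, Cs, Ba

Atoms with high Z_eff and room in the valence shell (especially the halogens) have the most exothermic electron affinities.
Neither a single period nor a single group — weigh both effects.
Cs > Ba: this pair runs against the simple trend — see the exception note.
P > Cs: relative to Cs, both the across-period and down-group shifts push P's electron affinity up.
O > P: both effects reinforce here, so O is clearly the higher of the two.
I > O: the two effects oppose for this pair; the across-period effect wins (295 vs 141 kJ/mol).
Note the exception: Cs has a higher electron affinity than Ba, contrary to the simple trend — adding an electron to Ba (ns²) has to open a new, higher-energy np subshell, which is unfavourable.
Approximate values (kJ/mol): O 141, P 72, I 295, Cs 46, Ba 14.
So from highest to lowest: I > O > P > Cs > Ba.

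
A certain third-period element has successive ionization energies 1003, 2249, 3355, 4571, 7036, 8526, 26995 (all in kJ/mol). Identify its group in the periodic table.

Group 16

Look for the largest jump between consecutive ionization energies: IE7/IE6 ≈ 3.2, far larger than any earlier ratio.
That jump marks the point where a core electron is being removed. So the atom has 6 valence electrons.
A main-group element with 6 valence electrons is in group 16.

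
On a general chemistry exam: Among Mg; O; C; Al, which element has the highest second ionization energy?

The second ionization energy removes an electron from the +1 ion. For each element: Mg⁺ still has 1 valence electron; O⁺ still has 5 valence electrons; C⁺ still has 3 valence electrons; Al⁺ still has 2 valence electrons.
All are still removing valence electrons, so compare the +1 ions as you would atoms: IE_2 generally rises across a period (higher Z_eff) and falls down a group (larger shell), subject to the usual subshell exceptions.
Valence configurations: Mg⁺ [Ne]3s¹, O⁺ [He]2s²2p³, C⁺ [He]2s²2p¹, Al⁺ [Ne]3s².
The numbers (kJ/mol): Mg 1451, O 3388, C 2353, Al 1817.
Hence IE_2: Mg < Al < C < O.

O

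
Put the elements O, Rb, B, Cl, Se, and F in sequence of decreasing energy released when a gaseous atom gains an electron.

Cl, F, Se, O, Rb, B

Adding an electron releases more energy for atoms nearer the top right (short of the noble gases).
Neither a single period nor a single group — weigh both effects.
Rb > B: this pair runs against the simple trend — see the exception note.
O > Rb: both effects reinforce here, so O is clearly the higher of the two.
Se > O: this pair runs against the simple trend — see the exception note.
F > Se: relative to Se, both the across-period and down-group shifts push F's electron affinity up.
Cl > F: this pair runs against the simple trend — see the exception note.
Note the exception: Rb has a higher electron affinity than B, contrary to the simple trend — B's ns²np¹ configuration gives only a small electron affinity — the sparsely filled np subshell binds an added electron weakly.
Note the exception: Se has a higher electron affinity than O, contrary to the simple trend — O's compact 2p subshell gives strong electron–electron repulsion on the added electron.
Note the exception: Cl has a higher electron affinity than F, contrary to the simple trend — F's small 2p subshell makes the incoming electron feel strong e⁻–e⁻ repulsion, so Cl actually releases more energy on gaining an electron.
Approximate values (kJ/mol): B 27, O 141, F 328, Cl 349, Se 195, Rb 47.
So from highest to lowest: Cl > F > Se > O > Rb > B.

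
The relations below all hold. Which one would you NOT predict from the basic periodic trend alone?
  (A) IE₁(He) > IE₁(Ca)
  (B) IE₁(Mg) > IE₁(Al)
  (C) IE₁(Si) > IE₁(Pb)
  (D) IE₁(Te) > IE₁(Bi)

The general trend: first ionisation energy increases across a period and decreases down a group.
(A) He (period 1, group 18) vs Ca (period 4, group 2): the stated order agrees with the simple trend.
(B) Mg (period 3, group 2) vs Al (period 3, group 13): the stated order contradicts the simple trend.
(C) Si (period 3, group 14) vs Pb (period 6, group 14): the stated order agrees with the simple trend.
(D) Te (period 5, group 16) vs Bi (period 6, group 15): the stated order agrees with the simple trend.
The exception is (B): Al's single 3p electron is easier to remove than one from Mg's filled 3s².

(B)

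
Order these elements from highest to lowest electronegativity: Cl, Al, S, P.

Al is in period 3, group 13; P is in period 3, group 15; S is in period 3, group 16; Cl is in period 3, group 17.
EN rises left→right (higher Z_eff, smaller atoms) and falls top→bottom (larger, more shielded atoms).
All lie in period 3, so electronegativity increases left to right.
So from highest to lowest: Cl > S > P > Al.

Cl > S > P > Al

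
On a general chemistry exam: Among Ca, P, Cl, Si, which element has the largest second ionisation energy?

IE_2 is the cost of taking one more electron from the +1 cation: Ca⁺ still has 1 valence electron; P⁺ still has 4 valence electrons; Cl⁺ still has 6 valence electrons; Si⁺ still has 3 valence electrons.
All are still removing valence electrons, so compare the +1 ions as you would atoms: IE_2 generally rises across a period (higher Z_eff) and falls down a group (larger shell), subject to the usual subshell exceptions.
Valence configurations: Ca⁺ [Ar]4s¹, P⁺ [Ne]3s²3p², Cl⁺ [Ne]3s²3p⁴, Si⁺ [Ne]3s²3p¹.
The numbers (kJ/mol): Ca 1145, P 1907, Cl 2298, Si 1577.
Overall IE_2 order: Ca < Si < P < Cl.

Cl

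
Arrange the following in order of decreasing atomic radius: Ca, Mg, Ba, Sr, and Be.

Be is in period 2, group 2; Mg is in period 3, group 2; Ca is in period 4, group 2; Sr is in period 5, group 2; Ba is in period 6, group 2.
Across a period the added protons contract the valence shell; down a group each new principal shell makes the atom larger.
All are in group 2, so atomic radius increases down the group.
So from largest to smallest: Ba > Sr > Ca > Mg > Be.

Ba > Sr > Ca > Mg > Be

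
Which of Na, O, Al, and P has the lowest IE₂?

Al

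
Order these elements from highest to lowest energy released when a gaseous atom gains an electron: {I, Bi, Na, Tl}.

I, Bi, Na, Tl

Na is in period 3, group 1; I is in period 5, group 17; Tl is in period 6, group 13; Bi is in period 6, group 15.
Electron affinity generally becomes more exothermic across a period toward the halogens and less exothermic down a group.
Neither a single period nor a single group — weigh both effects.
Na > Tl: the two effects oppose for this pair; the down-group effect wins (53 vs 19 kJ/mol).
Bi > Na: period and group pull opposite ways; the across-period shift dominates (91 vs 53 kJ/mol).
I > Bi: both effects reinforce here, so I is clearly the higher of the two.
For reference (kJ/mol): Na 53, I 295, Tl 19, Bi 91.
So from highest to lowest: I > Bi > Na > Tl.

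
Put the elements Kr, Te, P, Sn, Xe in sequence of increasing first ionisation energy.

P is in period 3, group 15; Kr is in period 4, group 18; Sn is in period 5, group 14; Te is in period 5, group 16; Xe is in period 5, group 18.
First ionization energy rises across a period (greater Z_eff holds electrons more tightly) and falls down a group (valence electrons are farther from the nucleus).
Neither a single period nor a single group — weigh both effects.
Te > Sn: Te lies to the right of Sn in period 5, so the across-period effect alone puts Te higher.
P > Te: the two effects oppose for this pair; the down-group effect wins (1012 vs 869 kJ/mol).
Xe > P: period and group pull opposite ways; the across-period shift dominates (1170 vs 1012 kJ/mol).
Kr > Xe: they share group 18; the group trend gives Kr the larger value.
Approximate values (kJ/mol): P 1012, Kr 1351, Sn 709, Te 869, Xe 1170.
So from lowest to highest: Sn < Te < P < Xe < Kr.

Sn < Te < P < Xe < Kr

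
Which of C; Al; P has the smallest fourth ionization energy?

P

After 3 electrons have been removed, what remains? C³⁺ still has 1 valence electron; Al³⁺ is the bare [Ne] core; P³⁺ still has 2 valence electrons.
Breaking into a closed-shell core is much more expensive than removing a leftover valence electron — Al has the largest IE_4 here.
Valence configurations: C³⁺ [He]2s¹, P³⁺ [Ne]3s².
The numbers (kJ/mol): C 6223, Al 11577, P 4964.
Putting it together, IE_4: P < C < Al.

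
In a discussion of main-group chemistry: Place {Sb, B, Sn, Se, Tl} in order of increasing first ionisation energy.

Tl < Sn < B < Sb < Se

IE₁ increases left→right with effective nuclear charge and decreases top→bottom as the valence shell moves farther out.
These span different periods and groups, so the two trends combine.
Sn > Tl: both effects reinforce here, so Sn is clearly the higher of the two.
B > Sn: period and group pull opposite ways; the down-group shift dominates (801 vs 709 kJ/mol).
Sb > B: the two effects oppose for this pair; the across-period effect wins (831 vs 801 kJ/mol).
Se > Sb: relative to Sb, both the across-period and down-group shifts push Se's first ionization energy up.
Tabulated first ionization energy (kJ/mol): B 801, Se 941, Sn 709, Sb 831, Tl 589.
So from lowest to highest: Tl < Sn < B < Sb < Se.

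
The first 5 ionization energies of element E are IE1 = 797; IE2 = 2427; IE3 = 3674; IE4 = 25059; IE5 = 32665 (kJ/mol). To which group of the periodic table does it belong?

Look for the largest jump between consecutive ionization energies: IE4/IE3 ≈ 6.8, far larger than any earlier ratio.
That jump marks the point where a core electron is being removed. So the atom has 3 valence electrons.
A main-group element with 3 valence electrons is in group 13.

Group 13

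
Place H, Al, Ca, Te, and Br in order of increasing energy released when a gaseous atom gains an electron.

Electron affinity generally becomes more exothermic across a period toward the halogens and less exothermic down a group.
Here both period and group differ, so the two effects have to be weighed against each other.
Al > Ca: relative to Ca, both the across-period and down-group shifts push Al's electron affinity up.
H > Al: the two effects oppose for this pair; the down-group effect wins (73 vs 42 kJ/mol).
Te > H: period and group pull opposite ways; the across-period shift dominates (190 vs 73 kJ/mol).
Br > Te: both effects reinforce here, so Br is clearly the higher of the two.
Tabulated electron affinity (kJ/mol): H 73, Al 42, Ca 2, Br 325, Te 190.
So from lowest to highest: Ca < Al < H < Te < Br.

Ca, Al, H, Te, Br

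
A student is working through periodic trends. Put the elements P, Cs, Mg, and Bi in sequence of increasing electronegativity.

Atoms toward the upper right of the periodic table pull bonding electrons most strongly.
These span different periods and groups, so the two trends combine.
Mg > Cs: relative to Cs, both the across-period and down-group shifts push Mg's electronegativity up.
Bi > Mg: the two effects oppose for this pair; the across-period effect wins (2.02 vs 1.31).
P > Bi: they share group 15; the group trend gives P the larger value.
Tabulated electronegativity (Pauling): Mg 1.31, P 2.19, Cs 0.79, Bi 2.02.
So from lowest to highest: Cs < Mg < Bi < P.

Cs < Mg < Bi < P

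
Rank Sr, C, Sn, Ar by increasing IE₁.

Sr < Sn < C < Ar

C is in period 2, group 14; Ar is in period 3, group 18; Sr is in period 5, group 2; Sn is in period 5, group 14.
First ionization energy rises across a period (greater Z_eff holds electrons more tightly) and falls down a group (valence electrons are farther from the nucleus).
Here both period and group differ, so the two effects have to be weighed against each other.
Sn > Sr: both are in period 5; the period trend gives Sn the larger value.
C > Sn: C sits above Sn in group 14, so the down-group effect alone puts C higher.
Ar > C: period and group pull opposite ways; the across-period shift dominates (1521 vs 1086 kJ/mol).
Tabulated first ionization energy (kJ/mol): C 1086, Ar 1521, Sr 550, Sn 709.
So from lowest to highest: Sr < Sn < C < Ar.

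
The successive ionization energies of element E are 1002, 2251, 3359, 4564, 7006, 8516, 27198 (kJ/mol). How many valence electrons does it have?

Look for the largest jump between consecutive ionization energies: IE7/IE6 ≈ 3.2, far larger than any earlier ratio.
That jump marks the point where a core electron is being removed. So the atom has 6 valence electrons.

6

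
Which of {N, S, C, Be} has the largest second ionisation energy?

N

After 1 electron has been removed, what remains? N⁺ still has 4 valence electrons; S⁺ still has 5 valence electrons; C⁺ still has 3 valence electrons; Be⁺ still has 1 valence electron.
All are still removing valence electrons, so compare the +1 ions as you would atoms: IE_2 generally rises across a period (higher Z_eff) and falls down a group (larger shell), subject to the usual subshell exceptions.
Valence configurations: N⁺ [He]2s²2p², S⁺ [Ne]3s²3p³, C⁺ [He]2s²2p¹, Be⁺ [He]2s¹.
The numbers (kJ/mol): N 2856, S 2252, C 2353, Be 1757.
Overall IE_2 order: Be < S < C < N.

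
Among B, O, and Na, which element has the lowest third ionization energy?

B

After 2 electrons have been removed, what remains? B²⁺ still has 1 valence electron; O²⁺ still has 4 valence electrons; Na²⁺ is already 1 electron into the core.
Pulling an electron out of a noble-gas core costs far more than removing a remaining valence electron, so Na sits at the high end of IE_3.
Valence configurations: B²⁺ [He]2s¹, O²⁺ [He]2s²2p².
Approximate IE_3 values (kJ/mol): B 3660, O 5300, Na 6910.
So the third ionization energies run B < O < Na.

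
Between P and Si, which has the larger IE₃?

Si

After 2 electrons have been removed, what remains? P²⁺ still has 3 valence electrons; Si²⁺ still has 2 valence electrons.
All are still removing valence electrons, so compare the +2 ions as you would atoms: IE_3 generally rises across a period (higher Z_eff) and falls down a group (larger shell), subject to the usual subshell exceptions.
Valence configurations: P²⁺ [Ne]3s²3p¹, Si²⁺ [Ne]3s².
P²⁺ loses a lone 3p electron whereas Si²⁺ must break into a filled 3s² pair, so IE_3(Si) > IE_3(P) even though P has the higher nuclear charge.
Approximate IE_3 values (kJ/mol): P 2914, Si 3232.
So the third ionization energies run P < Si.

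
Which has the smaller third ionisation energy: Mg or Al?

Al

After 2 electrons have been removed, what remains? Mg²⁺ is the bare [Ne] core; Al²⁺ still has 1 valence electron.
Pulling an electron out of a noble-gas core costs far more than removing a remaining valence electron, so Mg sits at the high end of IE_3.
Tabulated IE_3 (kJ/mol): Mg 7733, Al 2745.
Hence IE_3: Al < Mg.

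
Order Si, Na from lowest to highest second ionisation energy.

Si < Na

IE_2 is the cost of taking one more electron from the +1 cation: Si⁺ still has 3 valence electrons; Na⁺ is the bare [Ne] core.
Pulling an electron out of a noble-gas core costs far more than removing a remaining valence electron, so Na sits at the high end of IE_2.
Approximate IE_2 values (kJ/mol): Si 1577, Na 4562.
Overall IE_2 order: Si < Na.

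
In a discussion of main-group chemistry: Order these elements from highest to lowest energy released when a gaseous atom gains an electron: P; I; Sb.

Atoms with high Z_eff and room in the valence shell (especially the halogens) have the most exothermic electron affinities.
Neither a single period nor a single group — weigh both effects.
Sb > P: this pair runs against the simple trend — see the exception note.
I > Sb: I lies to the right of Sb in period 5, so the across-period effect alone puts I higher.
Note the exception: Sb has a higher electron affinity than P, contrary to the simple trend — both are half-filled np³, but the pairing/repulsion penalty for the added electron shrinks as the p orbitals become larger and more diffuse down the group, and for Sb that outweighs the weaker nuclear attraction.
For reference (kJ/mol): P 72, Sb 103, I 295.
So from highest to lowest: I > Sb > P.

I > Sb > P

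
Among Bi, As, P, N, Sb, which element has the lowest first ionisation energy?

Bi

IE₁ increases left→right with effective nuclear charge and decreases top→bottom as the valence shell moves farther out.
All are in group 15, so first ionization energy increases up the group.
The lowest first ionisation energy among these belongs to Bi.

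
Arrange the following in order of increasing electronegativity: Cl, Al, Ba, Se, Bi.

Ba < Al < Bi < Se < Cl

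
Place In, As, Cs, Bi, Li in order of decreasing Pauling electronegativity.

Li is in period 2, group 1; As is in period 4, group 15; In is in period 5, group 13; Cs is in period 6, group 1; Bi is in period 6, group 15.
Atoms toward the upper right of the periodic table pull bonding electrons most strongly.
Here both period and group differ, so the two effects have to be weighed against each other.
Li > Cs: they share group 1; the group trend gives Li the larger value.
In > Li: period and group pull opposite ways; the across-period shift dominates (1.78 vs 0.98).
Bi > In: period and group pull opposite ways; the across-period shift dominates (2.02 vs 1.78).
As > Bi: As sits above Bi in group 15, so the down-group effect alone puts As higher.
For reference (Pauling): Li 0.98, As 2.18, In 1.78, Cs 0.79, Bi 2.02.
So from highest to lowest: As > Bi > In > Li > Cs.

As > Bi > In > Li > Cs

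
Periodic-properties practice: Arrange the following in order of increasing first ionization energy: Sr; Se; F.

First ionization energy rises across a period (greater Z_eff holds electrons more tightly) and falls down a group (valence electrons are farther from the nucleus).
Here both period and group differ, so the two effects have to be weighed against each other.
Se > Sr: both effects reinforce here, so Se is clearly the higher of the two.
F > Se: relative to Se, both the across-period and down-group shifts push F's first ionization energy up.
Tabulated first ionization energy (kJ/mol): F 1681, Se 941, Sr 550.
So from lowest to highest: Sr < Se < F.

Sr, Se, F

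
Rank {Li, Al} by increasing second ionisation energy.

Al < Li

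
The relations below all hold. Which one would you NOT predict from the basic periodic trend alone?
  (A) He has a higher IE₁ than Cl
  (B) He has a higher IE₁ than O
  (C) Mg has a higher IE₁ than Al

(C)

The general trend: IE₁ increases across a period and decreases down a group.
(A) He (period 1, group 18) vs Cl (period 3, group 17): the stated order agrees with the simple trend.
(B) He (period 1, group 18) vs O (period 2, group 16): the stated order agrees with the simple trend.
(C) Mg (period 3, group 2) vs Al (period 3, group 13): the stated order contradicts the simple trend.
The exception is (C): Al's single 3p electron is easier to remove than one from Mg's filled 3s².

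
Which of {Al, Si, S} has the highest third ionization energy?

S

The third ionization energy removes an electron from the +2 ion. For each element: Al²⁺ still has 1 valence electron; Si²⁺ still has 2 valence electrons; S²⁺ still has 4 valence electrons.
All are still removing valence electrons, so compare the +2 ions as you would atoms: IE_3 generally rises across a period (higher Z_eff) and falls down a group (larger shell), subject to the usual subshell exceptions.
Valence configurations: Al²⁺ [Ne]3s¹, Si²⁺ [Ne]3s², S²⁺ [Ne]3s²3p².
The numbers (kJ/mol): Al 2745, Si 3232, S 3357.
Hence IE_3: Al < Si < S.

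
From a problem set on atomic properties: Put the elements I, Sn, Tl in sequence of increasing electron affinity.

Tl, Sn, I

Atoms with high Z_eff and room in the valence shell (especially the halogens) have the most exothermic electron affinities.
These span different periods and groups, so the two trends combine.
Sn > Tl: both effects reinforce here, so Sn is clearly the higher of the two.
I > Sn: both are in period 5; the period trend gives I the larger value.
For reference (kJ/mol): Sn 107, I 295, Tl 19.
So from lowest to highest: Tl < Sn < I.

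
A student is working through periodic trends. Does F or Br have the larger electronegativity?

F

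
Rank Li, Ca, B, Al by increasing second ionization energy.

Ca < Al < B < Li

After 1 electron has been removed, what remains? Li⁺ is the bare [He] core; Ca⁺ still has 1 valence electron; B⁺ still has 2 valence electrons; Al⁺ still has 2 valence electrons.
Core electrons are held far more tightly than valence electrons, so Li tops the IE_2 order.
Valence configurations: Ca⁺ [Ar]4s¹, B⁺ [He]2s², Al⁺ [Ne]3s².
Tabulated IE_2 (kJ/mol): Li 7298, Ca 1145, B 2427, Al 1817.
Hence IE_2: Ca < Al < B < Li.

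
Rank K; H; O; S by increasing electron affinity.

K, H, O, S

Atoms with high Z_eff and room in the valence shell (especially the halogens) have the most exothermic electron affinities.
Neither a single period nor a single group — weigh both effects.
H > K: they share group 1; the group trend gives H the larger value.
O > H: the two effects oppose for this pair; the across-period effect wins (141 vs 73 kJ/mol).
S > O: this pair runs against the simple trend — see the exception note.
Note the exception: S has a higher electron affinity than O, contrary to the simple trend — the compact 2p subshell of O repels the added electron more than S's larger 3p does.
Approximate values (kJ/mol): H 73, O 141, S 200, K 48.
So from lowest to highest: K < H < O < S.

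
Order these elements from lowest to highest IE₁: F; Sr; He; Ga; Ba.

He is in period 1, group 18; F is in period 2, group 17; Ga is in period 4, group 13; Sr is in period 5, group 2; Ba is in period 6, group 2.
Removing the outermost electron gets harder across a period and easier down a group.
Here both period and group differ, so the two effects have to be weighed against each other.
Sr > Ba: they share group 2; the group trend gives Sr the larger value.
Ga > Sr: relative to Sr, both the across-period and down-group shifts push Ga's first ionization energy up.
F > Ga: both effects reinforce here, so F is clearly the higher of the two.
He > F: relative to F, both the across-period and down-group shifts push He's first ionization energy up.
Tabulated first ionization energy (kJ/mol): He 2372, F 1681, Ga 579, Sr 550, Ba 503.
So from lowest to highest: Ba < Sr < Ga < F < He.

Ba < Sr < Ga < F < He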